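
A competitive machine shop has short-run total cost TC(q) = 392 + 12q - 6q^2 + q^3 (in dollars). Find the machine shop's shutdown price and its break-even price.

Shutdown price = $3; break-even price = $75

AVC = 12 - 6q + q^2; minimized at q = 3, giving min AVC = $3. That is the shutdown price.
ATC = 392/q + 12 - 6q + q^2. Setting dATC/dq = −392/q^2 − 6 + 2q = 0 gives q = 7 (since 2·7^3 − 6·7^2 = 392).
min ATC = 392/7 + 12 − 6·7 + 7^2 = $75. That is the break-even price.
For $3 ≤ P < $75 the firm produces at a loss; below $3 it shuts down.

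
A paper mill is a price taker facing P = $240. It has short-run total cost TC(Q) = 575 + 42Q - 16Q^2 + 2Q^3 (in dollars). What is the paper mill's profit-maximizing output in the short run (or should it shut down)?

Strip out fixed cost: VC = 42Q - 16Q^2 + 2Q^3. Then AVC = 42 - 16Q + 2Q^2 and MC = 42 - 32Q + 6Q^2.
AVC hits its minimum where MC = AVC, at Q = 4, giving min AVC = 42 - 16·4 + 2·4^2 = $10.
Since P = $240 ≥ min AVC = $10, price covers variable cost and the firm should produce.
Solving P = MC: -198 - 32Q + 6Q^2 = 0 ⇒ Q = -11/3 or 9. On the upward-sloping branch, Q* = 9.
Check: AVC at Q = 9 is $60 ≤ P, so revenue covers variable cost.
Profit = P·Q − TC = 240·9 − 1115 = $1045.

Produce at Q = 9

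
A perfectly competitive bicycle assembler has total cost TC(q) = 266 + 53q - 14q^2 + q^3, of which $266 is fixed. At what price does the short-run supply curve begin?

$4 per unit

The firm shuts down when price falls below the minimum of average variable cost. AVC = VC/q = 53 - 14q + q^2.
dAVC/dq = -14 + 2q = 0 gives q = 7. min AVC = 53 - 14·7 + 7^2 = 4.
The firm shuts down for any P below $4.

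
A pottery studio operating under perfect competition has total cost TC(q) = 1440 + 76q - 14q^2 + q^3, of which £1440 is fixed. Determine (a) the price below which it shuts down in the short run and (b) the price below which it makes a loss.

Shutdown price = £27; break-even price = £172

AVC = 76 - 14q + q^2; minimized at q = 7, giving min AVC = £27. That is the shutdown price.
ATC = 1440/q + 76 - 14q + q^2. Setting dATC/dq = −1440/q^2 − 14 + 2q = 0 gives q = 12 (since 2·12^3 − 14·12^2 = 1440).
min ATC = 1440/12 + 76 − 14·12 + 12^2 = £172. That is the break-even price.
Between these two prices the firm operates at a loss; above £172 it earns a profit.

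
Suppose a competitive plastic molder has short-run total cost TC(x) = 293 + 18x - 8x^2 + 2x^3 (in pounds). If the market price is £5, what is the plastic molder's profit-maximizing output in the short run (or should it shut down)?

Variable cost is VC = 18x - 8x^2 + 2x^3, so AVC = VC/x = 18 - 8x + 2x^2 and MC = dTC/dx = 18 - 16x + 6x^2.
The AVC parabola has its vertex at x = 8/4 = 2, where AVC = 18 - 8·2 + 2·2^2 = £10.
Since P = £5 < min AVC = £10, price fails to cover variable cost at any output.
The firm minimizes its loss by shutting down and losing only its fixed cost of £293.

Shut down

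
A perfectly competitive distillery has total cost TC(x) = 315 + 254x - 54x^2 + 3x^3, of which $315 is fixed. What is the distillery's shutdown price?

$11 per unit

Short-run supply begins at min AVC. From VC = 254x - 54x^2 + 3x^3, AVC = 254 - 54x + 3x^2.
At the minimum of AVC, MC = AVC. MC = 254 - 108x + 9x^2; setting MC = AVC gives 6x^2 - 54x = 0, so x = 9. min AVC = 11.
So the shutdown price is $11.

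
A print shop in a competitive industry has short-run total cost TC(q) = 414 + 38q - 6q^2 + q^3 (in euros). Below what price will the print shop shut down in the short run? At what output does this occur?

€29 per unit, at q = 3

The shutdown price is the minimum of AVC. VC = 38q - 6q^2 + q^3, so AVC = 38 - 6q + q^2.
At the minimum of AVC, MC = AVC. MC = 38 - 12q + 3q^2; setting MC = AVC gives 2q^2 - 6q = 0, so q = 3. min AVC = 29.
So the shutdown price is €29.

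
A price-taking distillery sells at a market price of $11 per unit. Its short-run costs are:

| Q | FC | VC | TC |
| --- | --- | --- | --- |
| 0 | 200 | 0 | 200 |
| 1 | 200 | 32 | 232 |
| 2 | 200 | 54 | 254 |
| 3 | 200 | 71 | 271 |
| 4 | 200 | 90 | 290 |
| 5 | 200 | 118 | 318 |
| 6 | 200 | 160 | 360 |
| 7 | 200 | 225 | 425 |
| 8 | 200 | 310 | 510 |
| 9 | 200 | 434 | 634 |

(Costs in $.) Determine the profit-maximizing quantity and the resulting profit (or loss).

Q = 0 (shut down); profit = -$200

Compute π = P·Q − TC at each output: Q=0: -200; Q=1: -221; Q=2: -232; Q=3: -238; Q=4: -246; Q=5: -263; Q=6: -294; Q=7: -348; Q=8: -422; Q=9: -535.
Profit is highest at Q = 0. Equivalently, the lowest AVC in the table is 90/4 ≈ $22.50 at Q = 4, and P = $11 falls below it — price never covers variable cost, so the firm shuts down and loses only its fixed cost.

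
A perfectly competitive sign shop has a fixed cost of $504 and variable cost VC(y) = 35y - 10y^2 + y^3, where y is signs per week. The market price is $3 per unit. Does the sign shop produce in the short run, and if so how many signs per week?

Shut down

Variable cost is VC = 35y - 10y^2 + y^3, so AVC = VC/y = 35 - 10y + y^2 and MC = dTC/dy = 35 - 20y + 3y^2.
The AVC parabola has its vertex at y = 10/2 = 5, where AVC = 35 - 10·5 + 5^2 = $10.
With P < min AVC ($3 < $10), every unit sold adds to the loss.
Shutting down limits the loss to fixed cost, $504.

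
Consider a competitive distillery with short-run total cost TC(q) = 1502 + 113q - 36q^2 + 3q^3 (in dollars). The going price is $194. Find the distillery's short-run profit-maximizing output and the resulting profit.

AVC = 113 - 36q + 3q^2 has its minimum $5 at q = 6; price $194 clears that bar, so the firm operates.
With MC = 113 - 72q + 9q^2, P = MC on the upward-sloping part at q* = 9.
TR = 194·9 = 1746. TC = 1502 + 288 = 1790. Profit = 1746 − 1790 = -$44.
By producing, the firm covers all variable cost plus $1458 of fixed cost; shutting down would lose the full $1502.

Profit = -$44 at q = 9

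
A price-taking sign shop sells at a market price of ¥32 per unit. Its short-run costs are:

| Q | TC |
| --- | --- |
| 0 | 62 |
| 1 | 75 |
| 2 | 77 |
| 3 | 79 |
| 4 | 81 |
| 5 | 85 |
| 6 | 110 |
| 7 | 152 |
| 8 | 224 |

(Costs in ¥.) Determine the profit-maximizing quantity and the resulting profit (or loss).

Compute π = P·Q − TC at each output: Q=0: -62; Q=1: -43; Q=2: -13; Q=3: 17; Q=4: 47; Q=5: 75; Q=6: 82; Q=7: 72; Q=8: 32.
Profit is maximized at Q = 6. AVC there is 48/6 = ¥8 ≤ P, so producing beats shutting down (which would give -¥62).

Q = 6; profit = ¥82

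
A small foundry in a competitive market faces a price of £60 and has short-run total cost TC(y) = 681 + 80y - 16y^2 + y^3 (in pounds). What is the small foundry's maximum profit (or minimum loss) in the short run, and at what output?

AVC = 80 - 16y + y^2; min AVC = £16 at y = 8. Since P = £60 ≥ min AVC, the firm produces.
MC = 80 - 32y + 3y^2. Setting P = MC and taking the root on the rising branch gives y* = 10.
TR = 60·10 = 600. TC = 681 + 200 = 881. Profit = 600 − 881 = -£281.
That loss of £281 beats the £681 the firm would lose by shutting down; producing recovers £400 of fixed cost.

Profit = -£281 at y = 10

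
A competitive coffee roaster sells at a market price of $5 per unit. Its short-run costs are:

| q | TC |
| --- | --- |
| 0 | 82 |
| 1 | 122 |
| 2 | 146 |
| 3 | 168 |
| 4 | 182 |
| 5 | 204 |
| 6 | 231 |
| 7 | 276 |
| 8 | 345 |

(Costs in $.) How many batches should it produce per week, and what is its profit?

Profit at each row (π = 5q − TC): q=0: -82; q=1: -117; q=2: -136; q=3: -153; q=4: -162; q=5: -179; q=6: -201; q=7: -241; q=8: -305.
Profit is highest at q = 0. Equivalently, the lowest AVC in the table is 122/5 ≈ $24.40 at q = 5, and P = $5 falls below it — price never covers variable cost, so the firm shuts down and loses only its fixed cost.

q = 0 (shut down); profit = -$82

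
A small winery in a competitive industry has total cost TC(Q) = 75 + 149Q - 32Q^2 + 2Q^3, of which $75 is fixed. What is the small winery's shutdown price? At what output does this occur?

Short-run supply begins at min AVC. From VC = 149Q - 32Q^2 + 2Q^3, AVC = 149 - 32Q + 2Q^2.
dAVC/dQ = -32 + 4Q = 0 gives Q = 8. min AVC = 149 - 32·8 + 2·8^2 = 21.
The firm shuts down for any P below $21.

$21 per unit, at Q = 8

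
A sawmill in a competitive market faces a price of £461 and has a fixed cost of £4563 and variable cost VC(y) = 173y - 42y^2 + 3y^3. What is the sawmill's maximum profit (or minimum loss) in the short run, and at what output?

AVC = 173 - 42y + 3y^2 has its minimum £26 at y = 7; price £461 clears that bar, so the firm operates.
With MC = 173 - 84y + 9y^2, P = MC on the upward-sloping part at y* = 12.
TR = 461·12 = 5532. TC = 4563 + 1212 = 5775. Profit = 5532 − 5775 = -£243.
By producing, the firm covers all variable cost plus £4320 of fixed cost; shutting down would lose the full £4563.

Profit = -£243 at y = 12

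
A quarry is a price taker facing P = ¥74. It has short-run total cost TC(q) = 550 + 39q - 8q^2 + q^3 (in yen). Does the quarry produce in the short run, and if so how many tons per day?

Produce at q = 7

Strip out fixed cost: VC = 39q - 8q^2 + q^3. Then AVC = 39 - 8q + q^2 and MC = 39 - 16q + 3q^2.
The AVC parabola has its vertex at q = 8/2 = 4, where AVC = 39 - 8·4 + 4^2 = ¥23.
Since P = ¥74 ≥ min AVC = ¥23, price covers variable cost and the firm should produce.
Solving P = MC: -35 - 16q + 3q^2 = 0 ⇒ q = -5/3 or 7. On the upward-sloping branch, q* = 7.
Check: AVC at q = 7 is ¥32 ≤ P, so revenue covers variable cost.
Profit = P·q − TC = 74·7 − 774 = -¥256, a loss, but smaller than the ¥550 fixed cost the firm would lose by shutting down.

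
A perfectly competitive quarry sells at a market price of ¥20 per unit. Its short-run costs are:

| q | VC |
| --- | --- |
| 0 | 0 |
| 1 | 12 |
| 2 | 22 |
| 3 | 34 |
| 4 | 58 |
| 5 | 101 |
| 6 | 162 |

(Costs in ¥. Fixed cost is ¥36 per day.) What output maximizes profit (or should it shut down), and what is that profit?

q = 3; profit = -¥10

Profit at each row (π = 20q − TC): q=0: -36; q=1: -28; q=2: -18; q=3: -10; q=4: -14; q=5: -37; q=6: -78.
Profit is maximized at q = 3. AVC there is 34/3 = ¥11.33 ≤ P, so producing beats shutting down (which would give -¥36).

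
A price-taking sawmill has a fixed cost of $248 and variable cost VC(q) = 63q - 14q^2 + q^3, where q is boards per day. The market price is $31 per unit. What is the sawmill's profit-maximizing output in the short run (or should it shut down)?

Strip out fixed cost: VC = 63q - 14q^2 + q^3. Then AVC = 63 - 14q + q^2 and MC = 63 - 28q + 3q^2.
AVC hits its minimum where MC = AVC, at q = 7, giving min AVC = 63 - 14·7 + 7^2 = $14.
P = $31 exceeds min AVC = $14, so the firm stays open.
Solving P = MC: 32 - 28q + 3q^2 = 0 ⇒ q = 4/3 or 8. On the upward-sloping branch, q* = 8.
Check: AVC at q = 8 is $15 ≤ P, so revenue covers variable cost.
Profit = P·q − TC = 31·8 − 368 = -$120, a loss, but smaller than the $248 fixed cost the firm would lose by shutting down.

Produce at q = 8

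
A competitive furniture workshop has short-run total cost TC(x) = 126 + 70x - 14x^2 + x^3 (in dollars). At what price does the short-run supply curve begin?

$21 per unit

The firm shuts down when price falls below the minimum of average variable cost. AVC = VC/x = 70 - 14x + x^2.
At the minimum of AVC, MC = AVC. MC = 70 - 28x + 3x^2; setting MC = AVC gives 2x^2 - 14x = 0, so x = 7. min AVC = 21.
So the shutdown price is $21.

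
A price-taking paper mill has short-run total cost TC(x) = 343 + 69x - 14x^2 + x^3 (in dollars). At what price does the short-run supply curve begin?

The shutdown price is the minimum of AVC. VC = 69x - 14x^2 + x^3, so AVC = 69 - 14x + x^2.
At the minimum of AVC, MC = AVC. MC = 69 - 28x + 3x^2; setting MC = AVC gives 2x^2 - 14x = 0, so x = 7. min AVC = 20.
So the shutdown price is $20.

$20 per unit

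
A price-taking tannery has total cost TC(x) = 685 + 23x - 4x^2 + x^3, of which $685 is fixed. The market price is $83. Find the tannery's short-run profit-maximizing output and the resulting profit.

AVC = 23 - 4x + x^2 has its minimum $19 at x = 2; price $83 clears that bar, so the firm operates.
With MC = 23 - 8x + 3x^2, P = MC on the upward-sloping part at x* = 6.
TR = 83·6 = 498. TC = 685 + 210 = 895. Profit = 498 − 895 = -$397.
That loss of $397 beats the $685 the firm would lose by shutting down; producing recovers $288 of fixed cost.

Profit = -$397 at x = 6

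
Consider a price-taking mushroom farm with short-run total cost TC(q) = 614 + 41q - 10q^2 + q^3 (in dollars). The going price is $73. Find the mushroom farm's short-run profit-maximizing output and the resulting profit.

Profit = -$230 at q = 8

AVC = 41 - 10q + q^2; min AVC = $16 at q = 5. Since P = $73 ≥ min AVC, the firm produces.
With MC = 41 - 20q + 3q^2, P = MC on the upward-sloping part at q* = 8.
TR = 73·8 = 584. TC = 614 + 200 = 814. Profit = 584 − 814 = -$230.
Shutting down would mean losing the fixed cost of $614, so operating at a loss of $230 is better by $384.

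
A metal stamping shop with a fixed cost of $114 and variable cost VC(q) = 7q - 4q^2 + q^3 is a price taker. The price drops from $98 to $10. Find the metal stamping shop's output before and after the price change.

Output falls from 7 to 3

AVC = 7 - 4q + q^2, minimized at q = 2 where min AVC = $3. MC = 7 - 8q + 3q^2.
At P = $98 ≥ min AVC, set P = MC on the rising branch: q = 7.
At P = $10 ≥ min AVC, set P = MC: q = 3. The firm stays open but cuts output.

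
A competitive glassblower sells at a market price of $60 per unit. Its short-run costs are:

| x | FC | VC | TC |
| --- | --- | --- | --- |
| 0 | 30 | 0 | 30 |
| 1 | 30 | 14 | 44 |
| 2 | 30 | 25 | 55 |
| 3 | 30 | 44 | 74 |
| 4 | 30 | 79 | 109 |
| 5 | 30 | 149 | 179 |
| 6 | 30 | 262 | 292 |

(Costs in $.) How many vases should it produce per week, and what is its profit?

Profit at each row (π = 60x − TC): x=0: -30; x=1: 16; x=2: 65; x=3: 106; x=4: 131; x=5: 121; x=6: 68.
Profit is maximized at x = 4. AVC there is 79/4 = $19.75 ≤ P, so producing beats shutting down (which would give -$30).

x = 4; profit = $131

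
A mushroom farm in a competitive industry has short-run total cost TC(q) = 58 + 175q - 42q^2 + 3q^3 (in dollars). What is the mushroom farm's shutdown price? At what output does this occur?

The firm shuts down when price falls below the minimum of average variable cost. AVC = VC/q = 175 - 42q + 3q^2.
At the minimum of AVC, MC = AVC. MC = 175 - 84q + 9q^2; setting MC = AVC gives 6q^2 - 42q = 0, so q = 7. min AVC = 28.
The firm shuts down for any P below $28.

$28 per unit, at q = 7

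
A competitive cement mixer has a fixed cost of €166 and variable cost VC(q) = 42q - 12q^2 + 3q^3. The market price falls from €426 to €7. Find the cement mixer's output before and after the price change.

AVC = 42 - 12q + 3q^2, minimized at q = 2 where min AVC = €30. MC = 42 - 24q + 9q^2.
At P = €426 ≥ min AVC, set P = MC on the rising branch: q = 8.
At P = €7 < min AVC = €30, price no longer covers variable cost at any output, so the firm shuts down: q = 0.

Output falls from 8 to 0 (the firm shuts down)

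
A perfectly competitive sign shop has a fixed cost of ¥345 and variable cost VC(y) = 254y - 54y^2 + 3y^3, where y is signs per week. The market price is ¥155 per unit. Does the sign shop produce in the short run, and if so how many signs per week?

Produce at y = 11

Variable cost is VC = 254y - 54y^2 + 3y^3, so AVC = VC/y = 254 - 54y + 3y^2 and MC = dTC/dy = 254 - 108y + 9y^2.
AVC is minimized where dAVC/dy = -54 + 6y = 0, at y = 9; min AVC = 254 - 54·9 + 3·9^2 = ¥11.
P = ¥155 exceeds min AVC = ¥11, so the firm stays open.
Solving P = MC: 99 - 108y + 9y^2 = 0 ⇒ y = 1 or 11. On the upward-sloping branch, y* = 11.
Check: AVC at y = 11 is ¥23 ≤ P, so revenue covers variable cost.
Profit = P·y − TC = 155·11 − 598 = ¥1107.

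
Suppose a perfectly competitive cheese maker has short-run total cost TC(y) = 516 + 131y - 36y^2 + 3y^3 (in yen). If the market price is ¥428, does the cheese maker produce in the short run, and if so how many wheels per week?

Produce at y = 11

From TC, MC = TC'(y) = 131 - 72y + 9y^2 and AVC = VC/y = 131 - 36y + 3y^2.
The AVC parabola has its vertex at y = 36/6 = 6, where AVC = 131 - 36·6 + 3·6^2 = ¥23.
Because ¥428 ≥ ¥23, revenue can cover variable cost; the firm operates.
Solving P = MC: -297 - 72y + 9y^2 = 0 ⇒ y = -3 or 11. On the upward-sloping branch, y* = 11.
Check: AVC at y = 11 is ¥98 ≤ P, so revenue covers variable cost.
Profit = P·y − TC = 428·11 − 1594 = ¥3114.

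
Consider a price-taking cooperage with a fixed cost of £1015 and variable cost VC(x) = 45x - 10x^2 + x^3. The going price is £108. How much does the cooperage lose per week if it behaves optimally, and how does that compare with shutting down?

AVC = 45 - 10x + x^2 has its minimum £20 at x = 5; price £108 clears that bar, so the firm operates.
MC = 45 - 20x + 3x^2. Setting P = MC and taking the root on the rising branch gives x* = 9.
TR = 108·9 = 972. TC = 1015 + 324 = 1339. Profit = 972 − 1339 = -£367.
That loss of £367 beats the £1015 the firm would lose by shutting down; producing recovers £648 of fixed cost.

Profit = -£367 at x = 9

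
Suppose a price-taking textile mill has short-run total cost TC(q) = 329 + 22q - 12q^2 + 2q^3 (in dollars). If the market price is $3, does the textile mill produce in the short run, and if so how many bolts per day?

From TC, MC = TC'(q) = 22 - 24q + 6q^2 and AVC = VC/q = 22 - 12q + 2q^2.
The AVC parabola has its vertex at q = 12/4 = 3, where AVC = 22 - 12·3 + 2·3^2 = $4.
Since P = $3 < min AVC = $4, price fails to cover variable cost at any output.
The firm minimizes its loss by shutting down and losing only its fixed cost of $329.

Shut down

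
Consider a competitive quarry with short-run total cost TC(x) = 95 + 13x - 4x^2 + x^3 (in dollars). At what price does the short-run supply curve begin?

$9 per unit

The firm shuts down when price falls below the minimum of average variable cost. AVC = VC/x = 13 - 4x + x^2.
dAVC/dx = -4 + 2x = 0 gives x = 2. min AVC = 13 - 4·2 + 2^2 = 9.
The firm shuts down for any P below $9.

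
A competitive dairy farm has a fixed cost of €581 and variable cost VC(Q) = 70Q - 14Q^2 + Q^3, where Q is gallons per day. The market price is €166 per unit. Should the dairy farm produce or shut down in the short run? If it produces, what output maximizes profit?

Strip out fixed cost: VC = 70Q - 14Q^2 + Q^3. Then AVC = 70 - 14Q + Q^2 and MC = 70 - 28Q + 3Q^2.
AVC hits its minimum where MC = AVC, at Q = 7, giving min AVC = 70 - 14·7 + 7^2 = €21.
Since P = €166 ≥ min AVC = €21, price covers variable cost and the firm should produce.
P = MC gives -96 - 28Q + 3Q^2 = 0, with roots -8/3 and 12. Take the larger (rising MC): Q* = 12.
Check: AVC at Q = 12 is €46 ≤ P, so revenue covers variable cost.
Profit = P·Q − TC = 166·12 − 1133 = €859.

Produce at Q = 12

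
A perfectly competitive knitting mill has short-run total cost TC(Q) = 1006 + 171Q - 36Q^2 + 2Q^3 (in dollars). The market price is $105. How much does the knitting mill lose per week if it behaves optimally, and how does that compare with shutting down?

AVC = 171 - 36Q + 2Q^2; min AVC = $9 at Q = 9. Since P = $105 ≥ min AVC, the firm produces.
With MC = 171 - 72Q + 6Q^2, P = MC on the upward-sloping part at Q* = 11.
TR = 105·11 = 1155. TC = 1006 + 187 = 1193. Profit = 1155 − 1193 = -$38.
Shutting down would mean losing the fixed cost of $1006, so operating at a loss of $38 is better by $968.

Profit = -$38 at Q = 11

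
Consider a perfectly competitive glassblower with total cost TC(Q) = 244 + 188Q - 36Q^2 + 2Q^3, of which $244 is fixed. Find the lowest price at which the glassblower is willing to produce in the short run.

$26 per unit

The shutdown price is the minimum of AVC. VC = 188Q - 36Q^2 + 2Q^3, so AVC = 188 - 36Q + 2Q^2.
At the minimum of AVC, MC = AVC. MC = 188 - 72Q + 6Q^2; setting MC = AVC gives 4Q^2 - 36Q = 0, so Q = 9. min AVC = 26.
The firm shuts down for any P below $26.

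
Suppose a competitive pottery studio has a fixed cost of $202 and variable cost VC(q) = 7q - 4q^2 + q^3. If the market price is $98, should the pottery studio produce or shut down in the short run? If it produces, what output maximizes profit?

Produce at q = 7

Strip out fixed cost: VC = 7q - 4q^2 + q^3. Then AVC = 7 - 4q + q^2 and MC = 7 - 8q + 3q^2.
The AVC parabola has its vertex at q = 4/2 = 2, where AVC = 7 - 4·2 + 2^2 = $3.
P = $98 exceeds min AVC = $3, so the firm stays open.
Solving P = MC: -91 - 8q + 3q^2 = 0 ⇒ q = -13/3 or 7. On the upward-sloping branch, q* = 7.
Check: AVC at q = 7 is $28 ≤ P, so revenue covers variable cost.
Profit = P·q − TC = 98·7 − 398 = $288.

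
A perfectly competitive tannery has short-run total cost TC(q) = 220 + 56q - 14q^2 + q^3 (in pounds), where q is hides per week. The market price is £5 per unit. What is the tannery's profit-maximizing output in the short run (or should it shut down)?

Shut down

Strip out fixed cost: VC = 56q - 14q^2 + q^3. Then AVC = 56 - 14q + q^2 and MC = 56 - 28q + 3q^2.
AVC is minimized where dAVC/dq = -14 + 2q = 0, at q = 7; min AVC = 56 - 14·7 + 7^2 = £7.
With P < min AVC (£5 < £7), every unit sold adds to the loss.
The firm minimizes its loss by shutting down and losing only its fixed cost of £220.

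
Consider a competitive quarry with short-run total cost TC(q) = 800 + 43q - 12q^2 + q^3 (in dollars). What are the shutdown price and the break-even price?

Shutdown price = $7; break-even price = $103

Shutdown price = min AVC. AVC = 43 - 12q + q^2, with vertex at q = 6 and minimum $7.
ATC = 800/q + 43 - 12q + q^2. Setting dATC/dq = −800/q^2 − 12 + 2q = 0 gives q = 10 (since 2·10^3 − 12·10^2 = 800).
min ATC = 800/10 + 43 − 12·10 + 10^2 = $103. That is the break-even price.
Between these two prices the firm operates at a loss; above $103 it earns a profit.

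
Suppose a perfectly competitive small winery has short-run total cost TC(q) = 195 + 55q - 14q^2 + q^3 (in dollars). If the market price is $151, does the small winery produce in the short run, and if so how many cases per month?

Strip out fixed cost: VC = 55q - 14q^2 + q^3. Then AVC = 55 - 14q + q^2 and MC = 55 - 28q + 3q^2.
AVC hits its minimum where MC = AVC, at q = 7, giving min AVC = 55 - 14·7 + 7^2 = $6.
P = $151 exceeds min AVC = $6, so the firm stays open.
P = MC gives -96 - 28q + 3q^2 = 0, with roots -8/3 and 12. Take the larger (rising MC): q* = 12.
Check: AVC at q = 12 is $31 ≤ P, so revenue covers variable cost.
Profit = P·q − TC = 151·12 − 567 = $1245.

Produce at q = 12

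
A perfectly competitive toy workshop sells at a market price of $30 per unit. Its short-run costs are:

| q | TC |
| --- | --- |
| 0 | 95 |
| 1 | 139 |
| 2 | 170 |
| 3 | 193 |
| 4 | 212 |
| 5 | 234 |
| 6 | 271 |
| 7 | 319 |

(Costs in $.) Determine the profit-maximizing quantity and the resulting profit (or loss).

Profit at each row (π = 30q − TC): q=0: -95; q=1: -109; q=2: -110; q=3: -103; q=4: -92; q=5: -84; q=6: -91; q=7: -109.
Profit is maximized at q = 5. AVC there is 139/5 = $27.80 ≤ P, so producing beats shutting down (which would give -$95).

q = 5; profit = -$84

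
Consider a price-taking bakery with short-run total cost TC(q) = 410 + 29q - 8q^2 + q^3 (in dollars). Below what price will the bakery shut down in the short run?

The firm shuts down when price falls below the minimum of average variable cost. AVC = VC/q = 29 - 8q + q^2.
At the minimum of AVC, MC = AVC. MC = 29 - 16q + 3q^2; setting MC = AVC gives 2q^2 - 8q = 0, so q = 4. min AVC = 13.
So the shutdown price is $13.

$13 per unit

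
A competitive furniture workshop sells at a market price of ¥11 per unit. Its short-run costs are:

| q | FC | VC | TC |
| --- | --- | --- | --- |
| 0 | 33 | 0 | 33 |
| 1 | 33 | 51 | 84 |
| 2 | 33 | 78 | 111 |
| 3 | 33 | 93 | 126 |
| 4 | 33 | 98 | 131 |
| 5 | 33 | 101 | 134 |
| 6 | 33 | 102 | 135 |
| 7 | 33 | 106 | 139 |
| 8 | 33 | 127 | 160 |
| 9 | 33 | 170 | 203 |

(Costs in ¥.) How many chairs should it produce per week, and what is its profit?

q = 0 (shut down); profit = -¥33

Compute π = P·q − TC at each output: q=0: -33; q=1: -73; q=2: -89; q=3: -93; q=4: -87; q=5: -79; q=6: -69; q=7: -62; q=8: -72; q=9: -104.
Profit is highest at q = 0. Equivalently, the lowest AVC in the table is 106/7 ≈ ¥15.14 at q = 7, and P = ¥11 falls below it — price never covers variable cost, so the firm shuts down and loses only its fixed cost.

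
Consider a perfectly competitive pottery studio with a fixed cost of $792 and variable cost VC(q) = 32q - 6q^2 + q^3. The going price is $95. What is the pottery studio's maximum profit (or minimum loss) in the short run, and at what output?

Profit = -$400 at q = 7

AVC = 32 - 6q + q^2 has its minimum $23 at q = 3; price $95 clears that bar, so the firm operates.
With MC = 32 - 12q + 3q^2, P = MC on the upward-sloping part at q* = 7.
TR = 95·7 = 665. TC = 792 + 273 = 1065. Profit = 665 − 1065 = -$400.
Shutting down would mean losing the fixed cost of $792, so operating at a loss of $400 is better by $392.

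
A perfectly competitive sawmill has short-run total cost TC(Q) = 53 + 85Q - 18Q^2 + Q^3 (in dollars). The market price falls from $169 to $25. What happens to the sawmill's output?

AVC = 85 - 18Q + Q^2, minimized at Q = 9 where min AVC = $4. MC = 85 - 36Q + 3Q^2.
At P = $169 ≥ min AVC, set P = MC on the rising branch: Q = 14.
At P = $25 ≥ min AVC, set P = MC: Q = 10. The firm stays open but cuts output.

Output falls from 14 to 10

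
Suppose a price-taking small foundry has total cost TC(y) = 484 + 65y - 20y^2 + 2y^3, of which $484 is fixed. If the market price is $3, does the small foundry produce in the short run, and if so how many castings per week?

Shut down

From TC, MC = TC'(y) = 65 - 40y + 6y^2 and AVC = VC/y = 65 - 20y + 2y^2.
AVC hits its minimum where MC = AVC, at y = 5, giving min AVC = 65 - 20·5 + 2·5^2 = $15.
With P < min AVC ($3 < $15), every unit sold adds to the loss.
Shutting down limits the loss to fixed cost, $484.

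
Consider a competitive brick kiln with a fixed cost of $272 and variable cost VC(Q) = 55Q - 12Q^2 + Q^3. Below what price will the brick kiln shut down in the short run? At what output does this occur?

$19 per unit, at Q = 6

The shutdown price is the minimum of AVC. VC = 55Q - 12Q^2 + Q^3, so AVC = 55 - 12Q + Q^2.
At the minimum of AVC, MC = AVC. MC = 55 - 24Q + 3Q^2; setting MC = AVC gives 2Q^2 - 12Q = 0, so Q = 6. min AVC = 19.
For P < $19 the firm produces nothing.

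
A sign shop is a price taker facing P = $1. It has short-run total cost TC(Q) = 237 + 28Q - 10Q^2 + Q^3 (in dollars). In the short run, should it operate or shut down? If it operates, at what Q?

Shut down

Strip out fixed cost: VC = 28Q - 10Q^2 + Q^3. Then AVC = 28 - 10Q + Q^2 and MC = 28 - 20Q + 3Q^2.
AVC is minimized where dAVC/dQ = -10 + 2Q = 0, at Q = 5; min AVC = 28 - 10·5 + 5^2 = $3.
Since P = $1 < min AVC = $3, price fails to cover variable cost at any output.
Shutting down limits the loss to fixed cost, $237.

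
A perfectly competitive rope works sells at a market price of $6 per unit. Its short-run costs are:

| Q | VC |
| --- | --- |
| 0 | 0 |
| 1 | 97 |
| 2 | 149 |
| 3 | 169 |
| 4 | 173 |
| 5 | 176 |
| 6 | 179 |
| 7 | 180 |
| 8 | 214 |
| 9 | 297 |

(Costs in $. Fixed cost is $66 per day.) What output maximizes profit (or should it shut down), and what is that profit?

Q = 0 (shut down); profit = -$66

Compute π = P·Q − TC at each output: Q=0: -66; Q=1: -157; Q=2: -203; Q=3: -217; Q=4: -215; Q=5: -212; Q=6: -209; Q=7: -204; Q=8: -232; Q=9: -309.
Profit is highest at Q = 0. Equivalently, the lowest AVC in the table is 180/7 ≈ $25.71 at Q = 7, and P = $6 falls below it — price never covers variable cost, so the firm shuts down and loses only its fixed cost.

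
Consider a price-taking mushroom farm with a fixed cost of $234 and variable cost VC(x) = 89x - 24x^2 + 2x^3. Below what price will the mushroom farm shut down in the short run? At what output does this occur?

Short-run supply begins at min AVC. From VC = 89x - 24x^2 + 2x^3, AVC = 89 - 24x + 2x^2.
dAVC/dx = -24 + 4x = 0 gives x = 6. min AVC = 89 - 24·6 + 2·6^2 = 17.
The firm shuts down for any P below $17.

$17 per unit, at x = 6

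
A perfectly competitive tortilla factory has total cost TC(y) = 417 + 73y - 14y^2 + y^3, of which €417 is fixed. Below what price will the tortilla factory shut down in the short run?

€24 per unit

The shutdown price is the minimum of AVC. VC = 73y - 14y^2 + y^3, so AVC = 73 - 14y + y^2.
At the minimum of AVC, MC = AVC. MC = 73 - 28y + 3y^2; setting MC = AVC gives 2y^2 - 14y = 0, so y = 7. min AVC = 24.
The firm shuts down for any P below €24.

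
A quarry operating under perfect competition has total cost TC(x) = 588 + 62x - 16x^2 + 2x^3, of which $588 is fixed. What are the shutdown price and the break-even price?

Shutdown price = min AVC. AVC = 62 - 16x + 2x^2, with vertex at x = 4 and minimum $30.
ATC = 588/x + 62 - 16x + 2x^2. Setting dATC/dx = −588/x^2 − 16 + 4x = 0 gives x = 7 (since 4·7^3 − 16·7^2 = 588).
min ATC = 588/7 + 62 − 16·7 + 2·7^2 = $132. That is the break-even price.
Between these two prices the firm operates at a loss; above $132 it earns a profit.

Shutdown price = $30; break-even price = $132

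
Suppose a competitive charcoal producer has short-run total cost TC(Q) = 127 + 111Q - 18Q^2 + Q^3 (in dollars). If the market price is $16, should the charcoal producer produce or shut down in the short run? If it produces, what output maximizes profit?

Shut down

Variable cost is VC = 111Q - 18Q^2 + Q^3, so AVC = VC/Q = 111 - 18Q + Q^2 and MC = dTC/dQ = 111 - 36Q + 3Q^2.
AVC is minimized where dAVC/dQ = -18 + 2Q = 0, at Q = 9; min AVC = 111 - 18·9 + 9^2 = $30.
With P < min AVC ($16 < $30), every unit sold adds to the loss.
Shutting down limits the loss to fixed cost, $127.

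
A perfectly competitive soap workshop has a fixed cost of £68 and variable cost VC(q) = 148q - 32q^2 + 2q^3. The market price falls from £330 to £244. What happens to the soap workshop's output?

AVC = 148 - 32q + 2q^2, minimized at q = 8 where min AVC = £20. MC = 148 - 64q + 6q^2.
With P = £330 above the shutdown price, P = MC gives q = 13.
At P = £244 ≥ min AVC, set P = MC: q = 12. The firm stays open but cuts output.

Output falls from 13 to 12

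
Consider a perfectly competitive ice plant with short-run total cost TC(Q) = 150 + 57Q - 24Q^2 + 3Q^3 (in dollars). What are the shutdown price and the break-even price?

Shutdown price = $9; break-even price = $42

AVC = 57 - 24Q + 3Q^2; minimized at Q = 4, giving min AVC = $9. That is the shutdown price.
ATC = 150/Q + 57 - 24Q + 3Q^2. Setting dATC/dQ = −150/Q^2 − 24 + 6Q = 0 gives Q = 5 (since 6·5^3 − 24·5^2 = 150).
min ATC = 150/5 + 57 − 24·5 + 3·5^2 = $42. That is the break-even price.
For $9 ≤ P < $42 the firm produces at a loss; below $9 it shuts down.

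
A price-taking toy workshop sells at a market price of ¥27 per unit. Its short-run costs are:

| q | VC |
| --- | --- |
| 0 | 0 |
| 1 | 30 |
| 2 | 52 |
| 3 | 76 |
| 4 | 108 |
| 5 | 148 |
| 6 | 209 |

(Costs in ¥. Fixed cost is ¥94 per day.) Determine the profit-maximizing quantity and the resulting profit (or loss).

Tabulate TR − TC: q=0: -94; q=1: -97; q=2: -92; q=3: -89; q=4: -94; q=5: -107; q=6: -141.
Profit is maximized at q = 3. AVC there is 76/3 = ¥25.33 ≤ P, so producing beats shutting down (which would give -¥94).

q = 3; profit = -¥89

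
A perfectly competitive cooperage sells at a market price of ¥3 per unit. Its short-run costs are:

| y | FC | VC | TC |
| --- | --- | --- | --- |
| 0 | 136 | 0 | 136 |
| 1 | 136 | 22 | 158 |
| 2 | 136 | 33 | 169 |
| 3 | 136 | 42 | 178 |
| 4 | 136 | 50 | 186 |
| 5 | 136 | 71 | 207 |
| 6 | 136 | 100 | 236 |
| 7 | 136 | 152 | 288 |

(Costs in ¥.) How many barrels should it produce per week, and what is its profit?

Tabulate TR − TC: y=0: -136; y=1: -155; y=2: -163; y=3: -169; y=4: -174; y=5: -192; y=6: -218; y=7: -267.
Profit is highest at y = 0. Equivalently, the lowest AVC in the table is 50/4 ≈ ¥12.50 at y = 4, and P = ¥3 falls below it — price never covers variable cost, so the firm shuts down and loses only its fixed cost.

y = 0 (shut down); profit = -¥136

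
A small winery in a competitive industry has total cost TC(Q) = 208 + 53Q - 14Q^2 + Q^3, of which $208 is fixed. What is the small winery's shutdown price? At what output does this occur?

The firm shuts down when price falls below the minimum of average variable cost. AVC = VC/Q = 53 - 14Q + Q^2.
dAVC/dQ = -14 + 2Q = 0 gives Q = 7. min AVC = 53 - 14·7 + 7^2 = 4.
For P < $4 the firm produces nothing.

$4 per unit, at Q = 7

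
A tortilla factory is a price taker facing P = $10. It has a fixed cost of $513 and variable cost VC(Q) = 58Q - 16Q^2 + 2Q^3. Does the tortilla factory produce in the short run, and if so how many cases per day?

Shut down

Variable cost is VC = 58Q - 16Q^2 + 2Q^3, so AVC = VC/Q = 58 - 16Q + 2Q^2 and MC = dTC/dQ = 58 - 32Q + 6Q^2.
The AVC parabola has its vertex at Q = 16/4 = 4, where AVC = 58 - 16·4 + 2·4^2 = $26.
P = $10 lies below min AVC = $26; no output level covers variable cost.
Shutting down limits the loss to fixed cost, $513.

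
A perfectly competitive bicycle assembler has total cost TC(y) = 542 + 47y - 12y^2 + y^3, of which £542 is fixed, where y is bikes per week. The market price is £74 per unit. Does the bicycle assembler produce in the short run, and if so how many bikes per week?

Produce at y = 9

From TC, MC = TC'(y) = 47 - 24y + 3y^2 and AVC = VC/y = 47 - 12y + y^2.
AVC is minimized where dAVC/dy = -12 + 2y = 0, at y = 6; min AVC = 47 - 12·6 + 6^2 = £11.
Because £74 ≥ £11, revenue can cover variable cost; the firm operates.
P = MC gives -27 - 24y + 3y^2 = 0, with roots -1 and 9. Take the larger (rising MC): y* = 9.
Check: AVC at y = 9 is £20 ≤ P, so revenue covers variable cost.
Profit = P·y − TC = 74·9 − 722 = -£56, a loss, but smaller than the £542 fixed cost the firm would lose by shutting down.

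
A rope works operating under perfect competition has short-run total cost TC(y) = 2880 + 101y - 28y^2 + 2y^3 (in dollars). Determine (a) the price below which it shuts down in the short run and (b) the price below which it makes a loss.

Shutdown price = $3; break-even price = $293

Shutdown price = min AVC. AVC = 101 - 28y + 2y^2, with vertex at y = 7 and minimum $3.
ATC = 2880/y + 101 - 28y + 2y^2. Setting dATC/dy = −2880/y^2 − 28 + 4y = 0 gives y = 12 (since 4·12^3 − 28·12^2 = 2880).
min ATC = 2880/12 + 101 − 28·12 + 2·12^2 = $293. That is the break-even price.
For $3 ≤ P < $293 the firm produces at a loss; below $3 it shuts down.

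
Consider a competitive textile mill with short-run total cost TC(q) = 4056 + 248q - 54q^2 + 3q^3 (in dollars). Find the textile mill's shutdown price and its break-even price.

Shutdown price = $5; break-even price = $365

Shutdown price = min AVC. AVC = 248 - 54q + 3q^2, with vertex at q = 9 and minimum $5.
ATC = 4056/q + 248 - 54q + 3q^2. Setting dATC/dq = −4056/q^2 − 54 + 6q = 0 gives q = 13 (since 6·13^3 − 54·13^2 = 4056).
min ATC = 4056/13 + 248 − 54·13 + 3·13^2 = $365. That is the break-even price.
For $5 ≤ P < $365 the firm produces at a loss; below $5 it shuts down.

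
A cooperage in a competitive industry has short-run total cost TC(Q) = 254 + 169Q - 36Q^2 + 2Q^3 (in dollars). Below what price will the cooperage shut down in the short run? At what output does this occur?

The firm shuts down when price falls below the minimum of average variable cost. AVC = VC/Q = 169 - 36Q + 2Q^2.
At the minimum of AVC, MC = AVC. MC = 169 - 72Q + 6Q^2; setting MC = AVC gives 4Q^2 - 36Q = 0, so Q = 9. min AVC = 7.
So the shutdown price is $7.

$7 per unit, at Q = 9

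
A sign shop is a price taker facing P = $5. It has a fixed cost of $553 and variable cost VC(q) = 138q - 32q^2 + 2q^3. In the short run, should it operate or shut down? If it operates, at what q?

Shut down

Strip out fixed cost: VC = 138q - 32q^2 + 2q^3. Then AVC = 138 - 32q + 2q^2 and MC = 138 - 64q + 6q^2.
The AVC parabola has its vertex at q = 32/4 = 8, where AVC = 138 - 32·8 + 2·8^2 = $10.
Since P = $5 < min AVC = $10, price fails to cover variable cost at any output.
The firm minimizes its loss by shutting down and losing only its fixed cost of $553.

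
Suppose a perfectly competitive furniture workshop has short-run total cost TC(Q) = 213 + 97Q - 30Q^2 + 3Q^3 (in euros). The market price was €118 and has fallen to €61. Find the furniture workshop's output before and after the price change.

AVC = 97 - 30Q + 3Q^2, minimized at Q = 5 where min AVC = €22. MC = 97 - 60Q + 9Q^2.
With P = €118 above the shutdown price, P = MC gives Q = 7.
At P = €61 ≥ min AVC, set P = MC: Q = 6. The firm stays open but cuts output.

Output falls from 7 to 6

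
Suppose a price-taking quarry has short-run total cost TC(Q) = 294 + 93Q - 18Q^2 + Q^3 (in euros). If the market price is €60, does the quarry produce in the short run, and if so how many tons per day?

Produce at Q = 11

Variable cost is VC = 93Q - 18Q^2 + Q^3, so AVC = VC/Q = 93 - 18Q + Q^2 and MC = dTC/dQ = 93 - 36Q + 3Q^2.
The AVC parabola has its vertex at Q = 18/2 = 9, where AVC = 93 - 18·9 + 9^2 = €12.
Since P = €60 ≥ min AVC = €12, price covers variable cost and the firm should produce.
Solving P = MC: 33 - 36Q + 3Q^2 = 0 ⇒ Q = 1 or 11. On the upward-sloping branch, Q* = 11.
Check: AVC at Q = 11 is €16 ≤ P, so revenue covers variable cost.
Profit = P·Q − TC = 60·11 − 470 = €190.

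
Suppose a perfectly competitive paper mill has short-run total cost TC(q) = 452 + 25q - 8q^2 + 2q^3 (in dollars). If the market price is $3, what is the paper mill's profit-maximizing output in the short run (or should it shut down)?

From TC, MC = TC'(q) = 25 - 16q + 6q^2 and AVC = VC/q = 25 - 8q + 2q^2.
AVC hits its minimum where MC = AVC, at q = 2, giving min AVC = 25 - 8·2 + 2·2^2 = $17.
Since P = $3 < min AVC = $17, price fails to cover variable cost at any output.
Shutting down limits the loss to fixed cost, $452.

Shut down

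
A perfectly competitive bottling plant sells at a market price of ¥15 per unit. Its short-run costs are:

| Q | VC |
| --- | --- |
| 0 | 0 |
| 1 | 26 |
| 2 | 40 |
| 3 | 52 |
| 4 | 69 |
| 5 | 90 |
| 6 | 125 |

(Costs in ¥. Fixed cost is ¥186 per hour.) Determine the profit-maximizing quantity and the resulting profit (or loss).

Q = 0 (shut down); profit = -¥186

Profit at each row (π = 15Q − TC): Q=0: -186; Q=1: -197; Q=2: -196; Q=3: -193; Q=4: -195; Q=5: -201; Q=6: -221.
Profit is highest at Q = 0. Equivalently, the lowest AVC in the table is 69/4 ≈ ¥17.25 at Q = 4, and P = ¥15 falls below it — price never covers variable cost, so the firm shuts down and loses only its fixed cost.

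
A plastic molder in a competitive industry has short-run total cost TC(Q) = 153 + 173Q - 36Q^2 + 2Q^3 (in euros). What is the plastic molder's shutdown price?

€11 per unit

Short-run supply begins at min AVC. From VC = 173Q - 36Q^2 + 2Q^3, AVC = 173 - 36Q + 2Q^2.
dAVC/dQ = -36 + 4Q = 0 gives Q = 9. min AVC = 173 - 36·9 + 2·9^2 = 11.
So the shutdown price is €11.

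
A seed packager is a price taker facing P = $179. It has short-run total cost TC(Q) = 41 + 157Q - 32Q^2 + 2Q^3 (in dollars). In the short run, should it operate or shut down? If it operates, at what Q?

Produce at Q = 11

From TC, MC = TC'(Q) = 157 - 64Q + 6Q^2 and AVC = VC/Q = 157 - 32Q + 2Q^2.
The AVC parabola has its vertex at Q = 32/4 = 8, where AVC = 157 - 32·8 + 2·8^2 = $29.
P = $179 exceeds min AVC = $29, so the firm stays open.
Solving P = MC: -22 - 64Q + 6Q^2 = 0 ⇒ Q = -1/3 or 11. On the upward-sloping branch, Q* = 11.
Check: AVC at Q = 11 is $47 ≤ P, so revenue covers variable cost.
Profit = P·Q − TC = 179·11 − 558 = $1411.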